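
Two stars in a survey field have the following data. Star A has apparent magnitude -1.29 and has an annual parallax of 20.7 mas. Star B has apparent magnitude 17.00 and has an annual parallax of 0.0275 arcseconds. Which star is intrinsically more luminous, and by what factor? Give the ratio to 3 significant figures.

Star A is more luminous, by a factor of 3.65×10^7.

Star A: p = 20.7 mas = 0.0207″ → d = 1/p = 48.31 pc
Star A: M = m − 5 log₁₀ d + 5 = -1.29 − 5·1.6840 + 5 = -4.710
Star B: d = 1/p = 1/0.0275″ = 36.36 pc
Star B: M = m − 5 log₁₀ d + 5 = 17.00 − 5·1.5607 + 5 = 14.197
ΔM = M_A − M_B = -4.710 − (14.197) = -18.907; smaller M is more luminous → Star A.
L ratio = 10^(0.4 |ΔM|) = 10^7.563 = 3.654×10^7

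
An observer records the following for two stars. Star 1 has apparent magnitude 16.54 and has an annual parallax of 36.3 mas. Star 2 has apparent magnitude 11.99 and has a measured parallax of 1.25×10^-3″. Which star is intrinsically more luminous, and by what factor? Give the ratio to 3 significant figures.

Star 1: p = 36.3 mas = 0.0363″ → d = 1/p = 27.55 pc
Star 1: M = m − 5 log₁₀ d + 5 = 16.54 − 5·1.4401 + 5 = 14.340
Star 2: d = 1/p = 1/1.25×10^-3″ = 800.0 pc
Star 2: M = m − 5 log₁₀ d + 5 = 11.99 − 5·2.9031 + 5 = 2.475
ΔM = M_1 − M_2 = 14.340 − (2.475) = 11.865; smaller M is more luminous → Star 2.
L ratio = 10^(0.4 |ΔM|) = 10^4.746 = 55720

Star 2 is more luminous, by a factor of 55700.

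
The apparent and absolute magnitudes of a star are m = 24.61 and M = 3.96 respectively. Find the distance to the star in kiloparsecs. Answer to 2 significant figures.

μ = m − M = 20.650
m − M = 5 log₁₀ d − 5
log₁₀ d = (m − M)/5 + 1 = 5.1300
d = 10^5.1300 = 134900 pc
= 134.9 kpc

d ≈ 130 kpc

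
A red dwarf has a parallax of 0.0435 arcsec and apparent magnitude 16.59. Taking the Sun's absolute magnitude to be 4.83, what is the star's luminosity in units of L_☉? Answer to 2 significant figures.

L/L_☉ ≈ 1.0×10^-4

d = 1/p = 1/0.0435″ = 22.99 pc
M = m − 5 log₁₀ d + 5 = 16.59 − 5·1.3615 + 5 = 14.782
M − M_☉ = 14.782 − 4.83 = 9.952
L/L_☉ = 10^(−0.4 × 9.952) = 1.045×10^-4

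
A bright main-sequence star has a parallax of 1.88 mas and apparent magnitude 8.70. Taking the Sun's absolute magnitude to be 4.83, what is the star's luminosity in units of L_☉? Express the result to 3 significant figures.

L/L_☉ ≈ 80.1

d = 1/p = 1000/1.88 mas = 531.9 pc
M = m − 5 log₁₀ d + 5 = 8.70 − 5·2.7258 + 5 = 0.071
M − M_☉ = 0.071 − 4.83 = -4.759
L/L_☉ = 10^(−0.4 × -4.759) = 80.11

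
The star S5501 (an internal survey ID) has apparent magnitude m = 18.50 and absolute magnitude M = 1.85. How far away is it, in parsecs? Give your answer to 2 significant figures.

d ≈ 21000 pc

μ = m − M = 16.650
m − M = 5 log₁₀ d − 5
log₁₀ d = (m − M)/5 + 1 = 4.3300
d = 10^4.3300 = 21380 pc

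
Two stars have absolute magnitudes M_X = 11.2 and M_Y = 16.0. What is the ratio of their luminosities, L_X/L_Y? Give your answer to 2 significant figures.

ΔM = M_X − M_Y = -4.8
L_X/L_Y = 10^(−0.4 ΔM) = 10^1.920 = 83.18

L_X/L_Y ≈ 83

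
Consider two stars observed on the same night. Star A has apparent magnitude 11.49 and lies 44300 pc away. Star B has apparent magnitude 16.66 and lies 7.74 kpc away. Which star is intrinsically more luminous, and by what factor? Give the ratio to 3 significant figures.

Star A is more luminous, by a factor of 3830.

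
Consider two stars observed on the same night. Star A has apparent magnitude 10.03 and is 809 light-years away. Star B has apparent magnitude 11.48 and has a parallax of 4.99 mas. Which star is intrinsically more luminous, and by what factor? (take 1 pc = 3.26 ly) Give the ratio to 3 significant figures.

Star A is more luminous, by a factor of 5.83.

Star A: d = 809 ly / 3.26 = 248.2 pc
Star A: M = m − 5 log₁₀ d + 5 = 10.03 − 5·2.3947 + 5 = 3.056
Star B: p = 4.99 mas = 4.99×10^-3″ → d = 1/p = 200.4 pc
Star B: M = m − 5 log₁₀ d + 5 = 11.48 − 5·2.3019 + 5 = 4.971
ΔM = M_A − M_B = 3.056 − (4.971) = -1.914; smaller M is more luminous → Star A.
L ratio = 10^(0.4 |ΔM|) = 10^0.766 = 5.830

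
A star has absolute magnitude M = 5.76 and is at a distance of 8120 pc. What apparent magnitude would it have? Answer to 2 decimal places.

m ≈ 20.31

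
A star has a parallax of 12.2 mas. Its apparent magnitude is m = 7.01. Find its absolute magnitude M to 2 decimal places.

M ≈ 2.44

p = 12.2 mas = 0.0122″ → d = 1/p = 81.97 pc
5 log₁₀(d/10 pc) = 5 log₁₀(81.97) − 5 = 4.568
M = m − 5 log₁₀(d/10) = 7.01 − 4.568 = 2.442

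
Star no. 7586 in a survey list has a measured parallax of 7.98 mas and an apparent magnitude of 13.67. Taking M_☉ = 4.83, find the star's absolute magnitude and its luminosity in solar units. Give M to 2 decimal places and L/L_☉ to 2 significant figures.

M ≈ 8.18; L/L_☉ ≈ 0.046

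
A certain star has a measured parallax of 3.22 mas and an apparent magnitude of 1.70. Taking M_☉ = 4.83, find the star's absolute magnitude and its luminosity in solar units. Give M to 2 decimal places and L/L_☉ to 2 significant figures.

d = 1/p = 1000/3.22 mas = 310.6 pc
M = m − 5 log₁₀ d + 5 = 1.70 − 5·2.4921 + 5 = -5.761
M − M_☉ = -5.761 − 4.83 = -10.591
L/L_☉ = 10^(−0.4 × -10.591) = 17230

M ≈ -5.76; L/L_☉ ≈ 17000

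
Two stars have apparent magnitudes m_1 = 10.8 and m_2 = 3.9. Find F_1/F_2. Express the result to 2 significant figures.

F_1/F_2 ≈ 1.7×10^-3

Magnitude difference = 6.9
Flux ratio = 10^(−0.4 Δm) = 10^(−0.4 × 6.9) = 10^-2.760 = 1.738×10^-3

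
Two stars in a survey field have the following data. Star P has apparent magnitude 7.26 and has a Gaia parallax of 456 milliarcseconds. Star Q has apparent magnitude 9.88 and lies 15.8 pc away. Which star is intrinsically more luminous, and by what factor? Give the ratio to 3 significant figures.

Star P: p = 456 mas = 0.456″ → d = 1/p = 2.193 pc
Star P: M = m − 5 log₁₀ d + 5 = 7.26 − 5·0.3410 + 5 = 10.555
Star Q: M = m − 5 log₁₀ d + 5 = 9.88 − 5·1.1987 + 5 = 8.887
ΔM = M_P − M_Q = 10.555 − (8.887) = 1.668; smaller M is more luminous → Star Q.
L ratio = 10^(0.4 |ΔM|) = 10^0.667 = 4.648

Star Q is more luminous, by a factor of 4.65.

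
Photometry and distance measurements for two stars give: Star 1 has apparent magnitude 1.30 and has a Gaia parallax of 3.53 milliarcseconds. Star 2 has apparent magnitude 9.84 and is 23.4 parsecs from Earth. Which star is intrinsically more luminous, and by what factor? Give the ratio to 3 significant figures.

Star 1 is more luminous, by a factor of 382000.

Star 1: p = 3.53 mas = 3.53×10^-3″ → d = 1/p = 283.3 pc
Star 1: M = m − 5 log₁₀ d + 5 = 1.30 − 5·2.4522 + 5 = -5.961
Star 2: M = m − 5 log₁₀ d + 5 = 9.84 − 5·1.3692 + 5 = 7.994
ΔM = M_1 − M_2 = -5.961 − (7.994) = -13.955; smaller M is more luminous → Star 1.
L ratio = 10^(0.4 |ΔM|) = 10^5.582 = 382000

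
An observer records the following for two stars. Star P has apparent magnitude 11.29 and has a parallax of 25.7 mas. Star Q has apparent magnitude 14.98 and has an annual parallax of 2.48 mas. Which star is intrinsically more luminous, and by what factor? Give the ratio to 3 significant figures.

Star P: p = 25.7 mas = 0.0257″ → d = 1/p = 38.91 pc
Star P: M = m − 5 log₁₀ d + 5 = 11.29 − 5·1.5901 + 5 = 8.340
Star Q: p = 2.48 mas = 2.48×10^-3″ → d = 1/p = 403.2 pc
Star Q: M = m − 5 log₁₀ d + 5 = 14.98 − 5·2.6055 + 5 = 6.952
ΔM = M_P − M_Q = 8.340 − (6.952) = 1.387; smaller M is more luminous → Star Q.
L ratio = 10^(0.4 |ΔM|) = 10^0.555 = 3.589

Star Q is more luminous, by a factor of 3.59.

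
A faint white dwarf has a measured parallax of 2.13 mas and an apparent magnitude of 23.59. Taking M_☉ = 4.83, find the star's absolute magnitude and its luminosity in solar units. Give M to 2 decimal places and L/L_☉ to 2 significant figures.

d = 1/p = 1000/2.13 mas = 469.5 pc
M = m − 5 log₁₀ d + 5 = 23.59 − 5·2.6716 + 5 = 15.232
M − M_☉ = 15.232 − 4.83 = 10.402
L/L_☉ = 10^(−0.4 × 10.402) = 6.906×10^-5

M ≈ 15.23; L/L_☉ ≈ 6.9×10^-5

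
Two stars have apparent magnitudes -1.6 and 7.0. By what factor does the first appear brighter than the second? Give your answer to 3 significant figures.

Magnitude difference = -8.6
Flux ratio = 10^(−0.4 Δm) = 10^(−0.4 × -8.6) = 10^3.440 = 2754

2750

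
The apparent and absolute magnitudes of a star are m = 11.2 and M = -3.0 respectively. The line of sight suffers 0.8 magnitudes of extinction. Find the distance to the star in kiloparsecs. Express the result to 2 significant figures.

m − M = 5 log₁₀(d/10 pc) + A  ⇒  11.2 − (-3.0) − 0.8 = 5 log₁₀(d/10)
13.400 = 5 log₁₀(d/10)
log₁₀ d = (m − M − A)/5 + 1 = 3.6800
d = 10^3.6800 = 4786 pc
= 4.786 kpc

d ≈ 4.8 kpc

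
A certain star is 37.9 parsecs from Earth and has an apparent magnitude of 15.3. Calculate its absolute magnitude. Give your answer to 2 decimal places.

M ≈ 12.41

5 log₁₀(d/10 pc) = 5 log₁₀(37.90) − 5 = 2.893
M = m − 5 log₁₀(d/10) = 15.3 − 2.893 = 12.407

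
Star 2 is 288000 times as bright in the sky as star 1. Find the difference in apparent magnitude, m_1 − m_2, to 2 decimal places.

m_1 − m_2 ≈ 13.65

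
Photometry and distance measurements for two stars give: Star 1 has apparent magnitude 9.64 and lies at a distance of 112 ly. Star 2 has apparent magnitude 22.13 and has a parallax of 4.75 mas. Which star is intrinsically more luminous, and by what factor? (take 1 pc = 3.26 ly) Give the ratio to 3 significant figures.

Star 1: d = 112 ly / 3.26 = 34.36 pc
Star 1: M = m − 5 log₁₀ d + 5 = 9.64 − 5·1.5360 + 5 = 6.960
Star 2: p = 4.75 mas = 4.75×10^-3″ → d = 1/p = 210.5 pc
Star 2: M = m − 5 log₁₀ d + 5 = 22.13 − 5·2.3233 + 5 = 15.513
ΔM = M_1 − M_2 = 6.960 − (15.513) = -8.553; smaller M is more luminous → Star 1.
L ratio = 10^(0.4 |ΔM|) = 10^3.421 = 2639

Star 1 is more luminous, by a factor of 2640.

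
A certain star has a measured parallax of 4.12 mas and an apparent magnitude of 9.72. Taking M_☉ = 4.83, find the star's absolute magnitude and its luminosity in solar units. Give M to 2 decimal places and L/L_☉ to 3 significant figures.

d = 1/p = 1000/4.12 mas = 242.7 pc
M = m − 5 log₁₀ d + 5 = 9.72 − 5·2.3851 + 5 = 2.794
M − M_☉ = 2.794 − 4.83 = -2.036
L/L_☉ = 10^(−0.4 × -2.036) = 6.519

M ≈ 2.79; L/L_☉ ≈ 6.52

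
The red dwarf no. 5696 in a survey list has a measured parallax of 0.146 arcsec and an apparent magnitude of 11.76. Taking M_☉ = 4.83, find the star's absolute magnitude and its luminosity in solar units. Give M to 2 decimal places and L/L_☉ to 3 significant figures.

M ≈ 12.58; L/L_☉ ≈ 7.93×10^-4

d = 1/p = 1/0.146″ = 6.849 pc
M = m − 5 log₁₀ d + 5 = 11.76 − 5·0.8356 + 5 = 12.582
M − M_☉ = 12.582 − 4.83 = 7.752
L/L_☉ = 10^(−0.4 × 7.752) = 7.930×10^-4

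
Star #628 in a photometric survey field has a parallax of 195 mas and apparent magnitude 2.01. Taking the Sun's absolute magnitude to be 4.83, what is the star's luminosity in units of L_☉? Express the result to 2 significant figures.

L/L_☉ ≈ 3.5

d = 1/p = 1000/195 mas = 5.128 pc
M = m − 5 log₁₀ d + 5 = 2.01 − 5·0.7100 + 5 = 3.460
M − M_☉ = 3.460 − 4.83 = -1.370
L/L_☉ = 10^(−0.4 × -1.370) = 3.531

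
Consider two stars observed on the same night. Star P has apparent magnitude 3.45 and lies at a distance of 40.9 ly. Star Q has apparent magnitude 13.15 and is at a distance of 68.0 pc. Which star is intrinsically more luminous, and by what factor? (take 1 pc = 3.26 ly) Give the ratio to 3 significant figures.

Star P: d = 40.9 ly / 3.26 = 12.55 pc
Star P: M = m − 5 log₁₀ d + 5 = 3.45 − 5·1.0985 + 5 = 2.957
Star Q: M = m − 5 log₁₀ d + 5 = 13.15 − 5·1.8325 + 5 = 8.987
ΔM = M_P − M_Q = 2.957 − (8.987) = -6.030; smaller M is more luminous → Star P.
L ratio = 10^(0.4 |ΔM|) = 10^2.412 = 258.2

Star P is more luminous, by a factor of 258.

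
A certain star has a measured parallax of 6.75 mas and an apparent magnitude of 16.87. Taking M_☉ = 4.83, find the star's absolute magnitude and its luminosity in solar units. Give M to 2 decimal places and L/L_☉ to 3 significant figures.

d = 1/p = 1000/6.75 mas = 148.1 pc
M = m − 5 log₁₀ d + 5 = 16.87 − 5·2.1707 + 5 = 11.017
M − M_☉ = 11.017 − 4.83 = 6.187
L/L_☉ = 10^(−0.4 × 6.187) = 3.353×10^-3

M ≈ 11.02; L/L_☉ ≈ 3.35×10^-3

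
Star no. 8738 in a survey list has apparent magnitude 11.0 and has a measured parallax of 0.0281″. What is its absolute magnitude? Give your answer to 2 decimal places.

M ≈ 8.24

d = 1/p = 1/0.0281″ = 35.59 pc
5 log₁₀(d/10 pc) = 5 log₁₀(35.59) − 5 = 2.756
M = m − 5 log₁₀(d/10) = 11.0 − 2.756 = 8.244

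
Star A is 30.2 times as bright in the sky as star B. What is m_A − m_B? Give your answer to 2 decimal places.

m_A − m_B ≈ -3.70

Pogson: Δm = −2.5 log₁₀(ratio) = −2.5 log₁₀(30.2) = −2.5 × 1.4800 = -3.700
Star A is brighter, so it has the smaller magnitude: the difference is negative.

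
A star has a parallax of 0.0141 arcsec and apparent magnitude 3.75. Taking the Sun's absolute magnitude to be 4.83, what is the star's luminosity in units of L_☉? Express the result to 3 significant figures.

L/L_☉ ≈ 136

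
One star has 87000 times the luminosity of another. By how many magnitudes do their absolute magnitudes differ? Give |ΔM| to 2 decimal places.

Pogson: ΔM = −2.5 log₁₀(ratio) = −2.5 log₁₀(87000) = −2.5 × 4.9395 = -12.349

|ΔM| ≈ 12.35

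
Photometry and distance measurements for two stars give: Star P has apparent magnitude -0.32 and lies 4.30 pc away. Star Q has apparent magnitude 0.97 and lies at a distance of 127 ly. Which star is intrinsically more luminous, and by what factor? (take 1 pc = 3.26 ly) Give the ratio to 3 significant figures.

Star Q is more luminous, by a factor of 25.0.

Star P: M = m − 5 log₁₀ d + 5 = -0.32 − 5·0.6335 + 5 = 1.513
Star Q: d = 127 ly / 3.26 = 38.96 pc
Star Q: M = m − 5 log₁₀ d + 5 = 0.97 − 5·1.5906 + 5 = -1.983
ΔM = M_P − M_Q = 1.513 − (-1.983) = 3.496; smaller M is more luminous → Star Q.
L ratio = 10^(0.4 |ΔM|) = 10^1.398 = 25.02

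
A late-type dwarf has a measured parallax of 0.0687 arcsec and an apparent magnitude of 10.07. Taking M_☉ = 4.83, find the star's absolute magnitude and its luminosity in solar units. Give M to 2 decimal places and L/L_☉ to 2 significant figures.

d = 1/p = 1/0.0687″ = 14.56 pc
M = m − 5 log₁₀ d + 5 = 10.07 − 5·1.1630 + 5 = 9.255
M − M_☉ = 9.255 − 4.83 = 4.425
L/L_☉ = 10^(−0.4 × 4.425) = 0.01699

M ≈ 9.25; L/L_☉ ≈ 0.017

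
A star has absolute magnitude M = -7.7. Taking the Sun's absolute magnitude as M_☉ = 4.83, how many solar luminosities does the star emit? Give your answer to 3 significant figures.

L/L_☉ ≈ 103000

M − M_☉ = -7.7 − 4.83 = -12.530
L/L_☉ = 10^(−0.4 (M − M_☉)) = 10^5.012 = 102800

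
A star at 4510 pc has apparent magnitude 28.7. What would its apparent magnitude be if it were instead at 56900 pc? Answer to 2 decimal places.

Flux ∝ 1/d², so Δm = 5 log₁₀(d₂/d₁) = 5 log₁₀(56900/4510) = 5.505
m₂ = m₁ + Δm = 28.7 + (5.505) = 34.205

m ≈ 34.20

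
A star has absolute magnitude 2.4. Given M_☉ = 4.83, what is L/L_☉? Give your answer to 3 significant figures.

M − M_☉ = 2.4 − 4.83 = -2.430
L/L_☉ = 10^(−0.4 (M − M_☉)) = 10^0.972 = 9.376

L/L_☉ ≈ 9.38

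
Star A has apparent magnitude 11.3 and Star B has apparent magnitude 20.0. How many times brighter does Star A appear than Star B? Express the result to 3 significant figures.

Magnitude difference = -8.7
Flux ratio = 10^(−0.4 Δm) = 10^(−0.4 × -8.7) = 10^3.480 = 3020

3020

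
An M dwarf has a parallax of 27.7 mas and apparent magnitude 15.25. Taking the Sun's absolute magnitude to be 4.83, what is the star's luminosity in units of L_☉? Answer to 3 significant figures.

L/L_☉ ≈ 8.85×10^-4

d = 1/p = 1000/27.7 mas = 36.10 pc
M = m − 5 log₁₀ d + 5 = 15.25 − 5·1.5575 + 5 = 12.462
M − M_☉ = 12.462 − 4.83 = 7.632
L/L_☉ = 10^(−0.4 × 7.632) = 8.852×10^-4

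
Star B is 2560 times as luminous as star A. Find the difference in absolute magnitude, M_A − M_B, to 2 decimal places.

Pogson: ΔM = −2.5 log₁₀(ratio) = −2.5 log₁₀(2560) = −2.5 × 3.4082 = -8.521
Star B is brighter so has the smaller magnitude: M_A − M_B is positive.

M_A − M_B ≈ 8.52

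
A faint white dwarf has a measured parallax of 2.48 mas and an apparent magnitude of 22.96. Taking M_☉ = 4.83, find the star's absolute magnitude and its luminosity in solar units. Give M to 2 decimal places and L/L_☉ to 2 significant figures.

d = 1/p = 1000/2.48 mas = 403.2 pc
M = m − 5 log₁₀ d + 5 = 22.96 − 5·2.6055 + 5 = 14.932
M − M_☉ = 14.932 − 4.83 = 10.102
L/L_☉ = 10^(−0.4 × 10.102) = 9.101×10^-5

M ≈ 14.93; L/L_☉ ≈ 9.1×10^-5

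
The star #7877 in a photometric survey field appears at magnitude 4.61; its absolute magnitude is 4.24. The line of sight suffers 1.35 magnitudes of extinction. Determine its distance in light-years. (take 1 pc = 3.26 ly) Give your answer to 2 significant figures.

d ≈ 21 ly

m − M = 5 log₁₀(d/10 pc) + A  ⇒  4.61 − (4.24) − 1.35 = 5 log₁₀(d/10)
-0.980 = 5 log₁₀(d/10)
log₁₀ d = (m − M − A)/5 + 1 = 0.8040
d = 10^0.8040 = 6.368 pc
= 20.76 ly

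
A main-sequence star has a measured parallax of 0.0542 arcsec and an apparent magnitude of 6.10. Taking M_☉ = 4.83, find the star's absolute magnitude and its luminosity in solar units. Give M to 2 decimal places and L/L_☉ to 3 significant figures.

M ≈ 4.77; L/L_☉ ≈ 1.06

d = 1/p = 1/0.0542″ = 18.45 pc
M = m − 5 log₁₀ d + 5 = 6.10 − 5·1.2660 + 5 = 4.770
M − M_☉ = 4.770 − 4.83 = -0.060
L/L_☉ = 10^(−0.4 × -0.060) = 1.057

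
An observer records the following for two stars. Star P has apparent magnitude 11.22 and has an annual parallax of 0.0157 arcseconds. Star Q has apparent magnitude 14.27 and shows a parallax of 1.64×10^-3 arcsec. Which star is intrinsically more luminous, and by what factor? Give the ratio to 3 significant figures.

Star Q is more luminous, by a factor of 5.52.

Star P: d = 1/p = 1/0.0157″ = 63.69 pc
Star P: M = m − 5 log₁₀ d + 5 = 11.22 − 5·1.8041 + 5 = 7.199
Star Q: d = 1/p = 1/1.64×10^-3″ = 609.8 pc
Star Q: M = m − 5 log₁₀ d + 5 = 14.27 − 5·2.7852 + 5 = 5.344
ΔM = M_P − M_Q = 7.199 − (5.344) = 1.855; smaller M is more luminous → Star Q.
L ratio = 10^(0.4 |ΔM|) = 10^0.742 = 5.522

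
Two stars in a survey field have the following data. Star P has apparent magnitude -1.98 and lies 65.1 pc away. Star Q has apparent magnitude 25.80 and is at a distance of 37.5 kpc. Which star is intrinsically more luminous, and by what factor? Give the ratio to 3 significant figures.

Star P is more luminous, by a factor of 390000.

Star P: M = m − 5 log₁₀ d + 5 = -1.98 − 5·1.8136 + 5 = -6.048
Star Q: d = 37.5 kpc = 37500 pc
Star Q: M = m − 5 log₁₀ d + 5 = 25.80 − 5·4.5740 + 5 = 7.930
ΔM = M_P − M_Q = -6.048 − (7.930) = -13.978; smaller M is more luminous → Star P.
L ratio = 10^(0.4 |ΔM|) = 10^5.591 = 390000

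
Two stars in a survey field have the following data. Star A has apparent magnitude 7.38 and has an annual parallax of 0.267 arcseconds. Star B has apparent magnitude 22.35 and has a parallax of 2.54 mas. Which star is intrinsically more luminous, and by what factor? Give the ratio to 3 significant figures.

Star A is more luminous, by a factor of 88.0.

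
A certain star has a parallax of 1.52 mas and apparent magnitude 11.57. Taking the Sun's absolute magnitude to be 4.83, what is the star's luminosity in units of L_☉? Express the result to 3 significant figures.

d = 1/p = 1000/1.52 mas = 657.9 pc
M = m − 5 log₁₀ d + 5 = 11.57 − 5·2.8182 + 5 = 2.479
M − M_☉ = 2.479 − 4.83 = -2.351
L/L_☉ = 10^(−0.4 × -2.351) = 8.716

L/L_☉ ≈ 8.72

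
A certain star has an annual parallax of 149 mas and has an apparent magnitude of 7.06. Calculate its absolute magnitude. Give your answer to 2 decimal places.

M ≈ 7.93

p = 149 mas = 0.149″ → d = 1/p = 6.711 pc
5 log₁₀(d/10 pc) = 5 log₁₀(6.711) − 5 = -0.866
M = m − 5 log₁₀(d/10) = 7.06 + 0.866 = 7.926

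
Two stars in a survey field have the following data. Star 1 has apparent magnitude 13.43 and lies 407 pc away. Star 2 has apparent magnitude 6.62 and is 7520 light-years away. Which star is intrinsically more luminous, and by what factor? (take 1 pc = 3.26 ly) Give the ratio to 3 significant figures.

Star 1: M = m − 5 log₁₀ d + 5 = 13.43 − 5·2.6096 + 5 = 5.382
Star 2: d = 7520 ly / 3.26 = 2307 pc
Star 2: M = m − 5 log₁₀ d + 5 = 6.62 − 5·3.3630 + 5 = -5.195
ΔM = M_1 − M_2 = 5.382 − (-5.195) = 10.577; smaller M is more luminous → Star 2.
L ratio = 10^(0.4 |ΔM|) = 10^4.231 = 17010

Star 2 is more luminous, by a factor of 17000.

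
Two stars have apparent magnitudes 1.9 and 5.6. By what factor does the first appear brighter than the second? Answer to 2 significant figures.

Magnitude difference = -3.7
Flux ratio = 10^(−0.4 Δm) = 10^(−0.4 × -3.7) = 10^1.480 = 30.20

30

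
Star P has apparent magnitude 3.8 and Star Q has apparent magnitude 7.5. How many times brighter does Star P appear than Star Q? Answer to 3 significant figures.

Magnitude difference = -3.7
Flux ratio = 10^(−0.4 Δm) = 10^(−0.4 × -3.7) = 10^1.480 = 30.20

30.2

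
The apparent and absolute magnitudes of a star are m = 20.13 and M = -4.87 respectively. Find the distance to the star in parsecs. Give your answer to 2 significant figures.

μ = m − M = 25.000
m − M = 5 log₁₀ d − 5
log₁₀ d = (m − M)/5 + 1 = 6.0000
d = 10^6.0000 = 1.000×10^6 pc

d ≈ 1.0×10^6 pc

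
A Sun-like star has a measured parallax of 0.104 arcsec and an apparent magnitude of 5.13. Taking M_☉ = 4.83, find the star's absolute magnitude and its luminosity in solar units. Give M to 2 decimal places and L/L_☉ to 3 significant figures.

d = 1/p = 1/0.104″ = 9.615 pc
M = m − 5 log₁₀ d + 5 = 5.13 − 5·0.9830 + 5 = 5.215
M − M_☉ = 5.215 − 4.83 = 0.385
L/L_☉ = 10^(−0.4 × 0.385) = 0.7013

M ≈ 5.22; L/L_☉ ≈ 0.701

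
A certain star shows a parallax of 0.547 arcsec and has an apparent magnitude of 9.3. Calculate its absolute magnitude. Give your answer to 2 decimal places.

M ≈ 12.99

d = 1/p = 1/0.547″ = 1.828 pc
5 log₁₀(d/10 pc) = 5 log₁₀(1.828) − 5 = -3.690
M = m − 5 log₁₀(d/10) = 9.3 + 3.690 = 12.990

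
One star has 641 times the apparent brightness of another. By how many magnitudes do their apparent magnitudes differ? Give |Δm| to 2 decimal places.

|Δm| ≈ 7.02

Pogson: Δm = −2.5 log₁₀(ratio) = −2.5 log₁₀(641) = −2.5 × 2.8069 = -7.017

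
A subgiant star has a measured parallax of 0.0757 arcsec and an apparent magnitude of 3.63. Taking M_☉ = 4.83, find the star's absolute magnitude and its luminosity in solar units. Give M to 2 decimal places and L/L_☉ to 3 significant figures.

d = 1/p = 1/0.0757″ = 13.21 pc
M = m − 5 log₁₀ d + 5 = 3.63 − 5·1.1209 + 5 = 3.025
M − M_☉ = 3.025 − 4.83 = -1.805
L/L_☉ = 10^(−0.4 × -1.805) = 5.270

M ≈ 3.03; L/L_☉ ≈ 5.27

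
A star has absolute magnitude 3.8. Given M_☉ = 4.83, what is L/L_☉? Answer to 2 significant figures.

L/L_☉ ≈ 2.6

M − M_☉ = 3.8 − 4.83 = -1.030
L/L_☉ = 10^(−0.4 (M − M_☉)) = 10^0.412 = 2.582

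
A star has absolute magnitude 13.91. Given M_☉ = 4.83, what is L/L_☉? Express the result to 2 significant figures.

M − M_☉ = 13.91 − 4.83 = 9.080
L/L_☉ = 10^(−0.4 (M − M_☉)) = 10^-3.632 = 2.333×10^-4

L/L_☉ ≈ 2.3×10^-4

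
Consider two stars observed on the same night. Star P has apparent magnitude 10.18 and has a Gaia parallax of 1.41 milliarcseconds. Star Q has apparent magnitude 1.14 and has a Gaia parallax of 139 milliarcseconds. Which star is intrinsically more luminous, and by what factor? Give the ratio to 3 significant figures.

Star P is more luminous, by a factor of 2.35.

Star P: p = 1.41 mas = 1.41×10^-3″ → d = 1/p = 709.2 pc
Star P: M = m − 5 log₁₀ d + 5 = 10.18 − 5·2.8508 + 5 = 0.926
Star Q: p = 139 mas = 0.139″ → d = 1/p = 7.194 pc
Star Q: M = m − 5 log₁₀ d + 5 = 1.14 − 5·0.8570 + 5 = 1.855
ΔM = M_P − M_Q = 0.926 − (1.855) = -0.929; smaller M is more luminous → Star P.
L ratio = 10^(0.4 |ΔM|) = 10^0.372 = 2.353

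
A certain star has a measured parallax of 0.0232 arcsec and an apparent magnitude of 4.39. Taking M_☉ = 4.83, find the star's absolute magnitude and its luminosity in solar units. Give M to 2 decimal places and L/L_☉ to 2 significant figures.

d = 1/p = 1/0.0232″ = 43.10 pc
M = m − 5 log₁₀ d + 5 = 4.39 − 5·1.6345 + 5 = 1.217
M − M_☉ = 1.217 − 4.83 = -3.613
L/L_☉ = 10^(−0.4 × -3.613) = 27.86

M ≈ 1.22; L/L_☉ ≈ 28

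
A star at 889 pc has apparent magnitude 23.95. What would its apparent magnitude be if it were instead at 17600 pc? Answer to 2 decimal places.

m ≈ 30.43

Flux ∝ 1/d², so Δm = 5 log₁₀(d₂/d₁) = 5 log₁₀(17600/889) = 6.483
m₂ = m₁ + Δm = 23.95 + (6.483) = 30.433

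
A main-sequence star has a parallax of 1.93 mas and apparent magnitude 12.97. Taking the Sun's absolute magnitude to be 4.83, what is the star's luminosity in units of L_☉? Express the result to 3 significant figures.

L/L_☉ ≈ 1.49

d = 1/p = 1000/1.93 mas = 518.1 pc
M = m − 5 log₁₀ d + 5 = 12.97 − 5·2.7144 + 5 = 4.398
M − M_☉ = 4.398 − 4.83 = -0.432
L/L_☉ = 10^(−0.4 × -0.432) = 1.489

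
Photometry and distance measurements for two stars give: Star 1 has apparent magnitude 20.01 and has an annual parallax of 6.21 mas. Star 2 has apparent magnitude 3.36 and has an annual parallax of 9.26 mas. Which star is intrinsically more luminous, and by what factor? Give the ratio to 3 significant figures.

Star 2 is more luminous, by a factor of 2.06×10^6.

Star 1: p = 6.21 mas = 6.21×10^-3″ → d = 1/p = 161.0 pc
Star 1: M = m − 5 log₁₀ d + 5 = 20.01 − 5·2.2069 + 5 = 13.975
Star 2: p = 9.26 mas = 9.26×10^-3″ → d = 1/p = 108.0 pc
Star 2: M = m − 5 log₁₀ d + 5 = 3.36 − 5·2.0334 + 5 = -1.807
ΔM = M_1 − M_2 = 13.975 − (-1.807) = 15.782; smaller M is more luminous → Star 2.
L ratio = 10^(0.4 |ΔM|) = 10^6.313 = 2.056×10^6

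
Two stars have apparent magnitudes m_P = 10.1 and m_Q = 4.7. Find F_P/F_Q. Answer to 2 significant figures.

F_P/F_Q ≈ 6.9×10^-3

Δm = 10.1 − (4.7) = 5.4
Flux ratio = 10^(−0.4 Δm) = 10^(−0.4 × 5.4) = 10^-2.160 = 6.918×10^-3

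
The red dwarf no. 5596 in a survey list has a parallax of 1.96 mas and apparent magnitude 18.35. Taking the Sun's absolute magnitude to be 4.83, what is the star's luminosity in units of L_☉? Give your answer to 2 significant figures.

d = 1/p = 1000/1.96 mas = 510.2 pc
M = m − 5 log₁₀ d + 5 = 18.35 − 5·2.7077 + 5 = 9.811
M − M_☉ = 9.811 − 4.83 = 4.981
L/L_☉ = 10^(−0.4 × 4.981) = 0.01017

L/L_☉ ≈ 0.010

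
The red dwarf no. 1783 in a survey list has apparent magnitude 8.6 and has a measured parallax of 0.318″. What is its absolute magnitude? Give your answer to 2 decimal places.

d = 1/p = 1/0.318″ = 3.145 pc
5 log₁₀(d/10 pc) = 5 log₁₀(3.145) − 5 = -2.512
M = m − 5 log₁₀(d/10) = 8.6 + 2.512 = 11.112

M ≈ 11.11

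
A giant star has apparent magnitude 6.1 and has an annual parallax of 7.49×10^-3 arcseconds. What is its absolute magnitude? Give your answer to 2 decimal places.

M ≈ 0.47

d = 1/p = 1/7.49×10^-3″ = 133.5 pc
5 log₁₀(d/10 pc) = 5 log₁₀(133.5) − 5 = 5.628
M = m − 5 log₁₀(d/10) = 6.1 − 5.628 = 0.472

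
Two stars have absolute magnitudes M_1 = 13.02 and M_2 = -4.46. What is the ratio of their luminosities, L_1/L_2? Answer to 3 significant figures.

L_1/L_2 ≈ 1.02×10^-7

ΔM = M_1 − M_2 = 17.48
L_1/L_2 = 10^(−0.4 ΔM) = 10^-6.992 = 1.019×10^-7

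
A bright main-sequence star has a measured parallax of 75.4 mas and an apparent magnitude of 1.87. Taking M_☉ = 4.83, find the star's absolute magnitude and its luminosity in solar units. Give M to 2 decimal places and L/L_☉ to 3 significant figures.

M ≈ 1.26; L/L_☉ ≈ 26.9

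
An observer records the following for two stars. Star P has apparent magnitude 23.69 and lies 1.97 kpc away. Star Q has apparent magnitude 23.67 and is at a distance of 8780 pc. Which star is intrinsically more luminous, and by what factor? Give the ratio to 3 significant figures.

Star P: d = 1.97 kpc = 1970 pc
Star P: M = m − 5 log₁₀ d + 5 = 23.69 − 5·3.2945 + 5 = 12.218
Star Q: M = m − 5 log₁₀ d + 5 = 23.67 − 5·3.9435 + 5 = 8.953
ΔM = M_P − M_Q = 12.218 − (8.953) = 3.265; smaller M is more luminous → Star Q.
L ratio = 10^(0.4 |ΔM|) = 10^1.306 = 20.23

Star Q is more luminous, by a factor of 20.2.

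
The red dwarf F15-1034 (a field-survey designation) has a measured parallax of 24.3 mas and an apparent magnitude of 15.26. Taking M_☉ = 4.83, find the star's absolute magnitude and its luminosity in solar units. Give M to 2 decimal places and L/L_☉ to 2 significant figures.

M ≈ 12.19; L/L_☉ ≈ 1.1×10^-3

d = 1/p = 1000/24.3 mas = 41.15 pc
M = m − 5 log₁₀ d + 5 = 15.26 − 5·1.6144 + 5 = 12.188
M − M_☉ = 12.188 − 4.83 = 7.358
L/L_☉ = 10^(−0.4 × 7.358) = 1.140×10^-3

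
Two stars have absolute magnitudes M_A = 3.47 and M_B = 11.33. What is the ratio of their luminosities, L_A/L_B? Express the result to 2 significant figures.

L_A/L_B ≈ 1400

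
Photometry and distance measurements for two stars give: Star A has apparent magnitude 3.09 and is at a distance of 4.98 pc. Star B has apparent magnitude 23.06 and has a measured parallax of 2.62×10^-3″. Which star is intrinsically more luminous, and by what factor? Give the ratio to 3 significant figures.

Star A is more luminous, by a factor of 16600.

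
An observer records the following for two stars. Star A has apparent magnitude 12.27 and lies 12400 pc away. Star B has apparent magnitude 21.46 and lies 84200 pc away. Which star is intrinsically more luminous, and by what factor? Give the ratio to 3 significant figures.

Star A: M = m − 5 log₁₀ d + 5 = 12.27 − 5·4.0934 + 5 = -3.197
Star B: M = m − 5 log₁₀ d + 5 = 21.46 − 5·4.9253 + 5 = 1.833
ΔM = M_A − M_B = -3.197 − (1.833) = -5.031; smaller M is more luminous → Star A.
L ratio = 10^(0.4 |ΔM|) = 10^2.012 = 102.9

Star A is more luminous, by a factor of 103.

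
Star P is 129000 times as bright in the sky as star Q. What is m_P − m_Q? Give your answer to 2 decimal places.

m_P − m_Q ≈ -12.78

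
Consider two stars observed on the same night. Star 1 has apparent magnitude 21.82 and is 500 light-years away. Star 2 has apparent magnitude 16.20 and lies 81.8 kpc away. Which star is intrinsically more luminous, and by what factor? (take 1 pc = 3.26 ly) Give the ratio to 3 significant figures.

Star 2 is more luminous, by a factor of 5.04×10^7.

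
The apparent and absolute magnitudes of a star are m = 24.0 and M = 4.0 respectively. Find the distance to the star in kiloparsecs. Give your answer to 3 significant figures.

d ≈ 100 kpc

Distance modulus: m − M = 24.0 − (4.0) = 20.000
m − M = 5 log₁₀ d − 5
log₁₀ d = (m − M)/5 + 1 = 5.0000
d = 10^5.0000 = 100000 pc
= 100.0 kpc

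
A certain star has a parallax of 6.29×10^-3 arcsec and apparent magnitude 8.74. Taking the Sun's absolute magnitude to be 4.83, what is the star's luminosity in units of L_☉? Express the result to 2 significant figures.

L/L_☉ ≈ 6.9

d = 1/p = 1/6.29×10^-3″ = 159.0 pc
M = m − 5 log₁₀ d + 5 = 8.74 − 5·2.2013 + 5 = 2.733
M − M_☉ = 2.733 − 4.83 = -2.097
L/L_☉ = 10^(−0.4 × -2.097) = 6.898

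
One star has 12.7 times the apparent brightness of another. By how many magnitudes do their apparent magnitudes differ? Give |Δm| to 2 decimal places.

Pogson: Δm = −2.5 log₁₀(ratio) = −2.5 log₁₀(12.7) = −2.5 × 1.1038 = -2.760

|Δm| ≈ 2.76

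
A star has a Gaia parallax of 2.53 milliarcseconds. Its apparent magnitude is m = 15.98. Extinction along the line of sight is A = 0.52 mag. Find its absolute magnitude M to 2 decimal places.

p = 2.53 mas = 2.53×10^-3″ → d = 1/p = 395.3 pc
5 log₁₀(d/10 pc) = 5 log₁₀(395.3) − 5 = 7.984
M = m − 5 log₁₀(d/10) − A = 15.98 − 7.984 − 0.52 = 7.476

M ≈ 7.48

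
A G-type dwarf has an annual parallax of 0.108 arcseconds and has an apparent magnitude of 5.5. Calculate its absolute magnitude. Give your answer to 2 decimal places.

d = 1/p = 1/0.108″ = 9.259 pc
5 log₁₀(d/10 pc) = 5 log₁₀(9.259) − 5 = -0.167
M = m − 5 log₁₀(d/10) = 5.5 + 0.167 = 5.667

M ≈ 5.67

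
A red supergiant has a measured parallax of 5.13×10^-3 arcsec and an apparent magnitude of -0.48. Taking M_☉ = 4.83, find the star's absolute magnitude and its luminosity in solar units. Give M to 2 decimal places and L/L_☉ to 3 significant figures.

M ≈ -6.93; L/L_☉ ≈ 50600

d = 1/p = 1/5.13×10^-3″ = 194.9 pc
M = m − 5 log₁₀ d + 5 = -0.48 − 5·2.2899 + 5 = -6.929
M − M_☉ = -6.929 − 4.83 = -11.759
L/L_☉ = 10^(−0.4 × -11.759) = 50560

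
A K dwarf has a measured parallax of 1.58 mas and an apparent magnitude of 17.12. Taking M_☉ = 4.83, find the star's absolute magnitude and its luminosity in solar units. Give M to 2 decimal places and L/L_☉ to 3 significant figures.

M ≈ 8.11; L/L_☉ ≈ 0.0486

d = 1/p = 1000/1.58 mas = 632.9 pc
M = m − 5 log₁₀ d + 5 = 17.12 − 5·2.8013 + 5 = 8.113
M − M_☉ = 8.113 − 4.83 = 3.283
L/L_☉ = 10^(−0.4 × 3.283) = 0.04861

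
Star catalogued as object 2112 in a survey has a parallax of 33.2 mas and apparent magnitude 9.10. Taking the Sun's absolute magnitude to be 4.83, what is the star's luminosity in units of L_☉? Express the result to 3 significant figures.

d = 1/p = 1000/33.2 mas = 30.12 pc
M = m − 5 log₁₀ d + 5 = 9.10 − 5·1.4789 + 5 = 6.706
M − M_☉ = 6.706 − 4.83 = 1.876
L/L_☉ = 10^(−0.4 × 1.876) = 0.1777

L/L_☉ ≈ 0.178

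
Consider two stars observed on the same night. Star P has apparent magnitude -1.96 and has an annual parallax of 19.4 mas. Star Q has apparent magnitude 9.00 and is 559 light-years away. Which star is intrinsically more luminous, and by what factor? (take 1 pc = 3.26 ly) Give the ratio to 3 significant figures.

Star P is more luminous, by a factor of 2190.

Star P: p = 19.4 mas = 0.0194″ → d = 1/p = 51.55 pc
Star P: M = m − 5 log₁₀ d + 5 = -1.96 − 5·1.7122 + 5 = -5.521
Star Q: d = 559 ly / 3.26 = 171.5 pc
Star Q: M = m − 5 log₁₀ d + 5 = 9.00 − 5·2.2342 + 5 = 2.829
ΔM = M_P − M_Q = -5.521 − (2.829) = -8.350; smaller M is more luminous → Star P.
L ratio = 10^(0.4 |ΔM|) = 10^3.340 = 2188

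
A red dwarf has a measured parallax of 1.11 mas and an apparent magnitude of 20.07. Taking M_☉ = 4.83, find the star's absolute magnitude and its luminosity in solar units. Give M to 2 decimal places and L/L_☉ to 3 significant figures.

d = 1/p = 1000/1.11 mas = 900.9 pc
M = m − 5 log₁₀ d + 5 = 20.07 − 5·2.9547 + 5 = 10.297
M − M_☉ = 10.297 − 4.83 = 5.467
L/L_☉ = 10^(−0.4 × 5.467) = 6.507×10^-3

M ≈ 10.30; L/L_☉ ≈ 6.51×10^-3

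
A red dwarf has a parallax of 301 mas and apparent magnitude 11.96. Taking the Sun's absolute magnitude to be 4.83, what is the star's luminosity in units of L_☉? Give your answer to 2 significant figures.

d = 1/p = 1000/301 mas = 3.322 pc
M = m − 5 log₁₀ d + 5 = 11.96 − 5·0.5214 + 5 = 14.353
M − M_☉ = 14.353 − 4.83 = 9.523
L/L_☉ = 10^(−0.4 × 9.523) = 1.552×10^-4

L/L_☉ ≈ 1.6×10^-4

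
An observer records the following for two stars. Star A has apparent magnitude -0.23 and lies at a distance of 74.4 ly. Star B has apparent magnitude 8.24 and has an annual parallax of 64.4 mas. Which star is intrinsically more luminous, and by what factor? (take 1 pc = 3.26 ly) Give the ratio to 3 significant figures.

Star A: d = 74.4 ly / 3.26 = 22.82 pc
Star A: M = m − 5 log₁₀ d + 5 = -0.23 − 5·1.3584 + 5 = -2.022
Star B: p = 64.4 mas = 0.0644″ → d = 1/p = 15.53 pc
Star B: M = m − 5 log₁₀ d + 5 = 8.24 − 5·1.1911 + 5 = 7.284
ΔM = M_A − M_B = -2.022 − (7.284) = -9.306; smaller M is more luminous → Star A.
L ratio = 10^(0.4 |ΔM|) = 10^3.722 = 5278

Star A is more luminous, by a factor of 5280.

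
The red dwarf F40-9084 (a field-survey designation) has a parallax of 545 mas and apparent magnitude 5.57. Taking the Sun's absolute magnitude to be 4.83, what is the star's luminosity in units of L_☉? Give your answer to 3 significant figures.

d = 1/p = 1000/545 mas = 1.835 pc
M = m − 5 log₁₀ d + 5 = 5.57 − 5·0.2636 + 5 = 9.252
M − M_☉ = 9.252 − 4.83 = 4.422
L/L_☉ = 10^(−0.4 × 4.422) = 0.01703

L/L_☉ ≈ 0.0170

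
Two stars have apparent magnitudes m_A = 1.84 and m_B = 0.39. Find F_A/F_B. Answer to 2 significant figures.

Magnitude difference = 1.45
Flux ratio = 10^(−0.4 Δm) = 10^(−0.4 × 1.45) = 10^-0.580 = 0.2630

F_A/F_B ≈ 0.26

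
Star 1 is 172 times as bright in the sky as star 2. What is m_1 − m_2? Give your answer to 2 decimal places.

m_1 − m_2 ≈ -5.59

Pogson: Δm = −2.5 log₁₀(ratio) = −2.5 log₁₀(172) = −2.5 × 2.2355 = -5.589
Star 1 is brighter, so it has the smaller magnitude: the difference is negative.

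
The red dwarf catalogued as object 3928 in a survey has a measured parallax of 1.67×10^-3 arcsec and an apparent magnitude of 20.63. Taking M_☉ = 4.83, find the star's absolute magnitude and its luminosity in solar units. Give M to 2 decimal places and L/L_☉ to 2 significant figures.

d = 1/p = 1/1.67×10^-3″ = 598.8 pc
M = m − 5 log₁₀ d + 5 = 20.63 − 5·2.7773 + 5 = 11.744
M − M_☉ = 11.744 − 4.83 = 6.914
L/L_☉ = 10^(−0.4 × 6.914) = 1.716×10^-3

M ≈ 11.74; L/L_☉ ≈ 1.7×10^-3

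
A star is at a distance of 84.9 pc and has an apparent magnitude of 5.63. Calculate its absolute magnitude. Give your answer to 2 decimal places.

M ≈ 0.99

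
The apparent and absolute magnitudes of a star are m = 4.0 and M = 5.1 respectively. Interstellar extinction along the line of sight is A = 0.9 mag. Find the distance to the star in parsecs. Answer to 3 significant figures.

d ≈ 3.98 pc

m − M = 5 log₁₀(d/10 pc) + A  ⇒  4.0 − (5.1) − 0.9 = 5 log₁₀(d/10)
-2.000 = 5 log₁₀(d/10)
log₁₀ d = (m − M − A)/5 + 1 = 0.6000
d = 10^0.6000 = 3.981 pc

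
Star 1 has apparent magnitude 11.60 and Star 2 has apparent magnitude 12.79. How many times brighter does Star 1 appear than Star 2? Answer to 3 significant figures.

2.99

Δm = 11.60 − (12.79) = -1.19
Flux ratio = 10^(−0.4 Δm) = 10^(−0.4 × -1.19) = 10^0.476 = 2.992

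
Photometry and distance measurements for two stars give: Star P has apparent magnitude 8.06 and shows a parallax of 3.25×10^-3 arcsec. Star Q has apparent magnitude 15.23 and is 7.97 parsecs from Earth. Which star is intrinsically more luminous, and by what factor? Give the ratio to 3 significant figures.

Star P is more luminous, by a factor of 1.10×10^6.

Star P: d = 1/p = 1/3.25×10^-3″ = 307.7 pc
Star P: M = m − 5 log₁₀ d + 5 = 8.06 − 5·2.4881 + 5 = 0.619
Star Q: M = m − 5 log₁₀ d + 5 = 15.23 − 5·0.9015 + 5 = 15.723
ΔM = M_P − M_Q = 0.619 − (15.723) = -15.103; smaller M is more luminous → Star P.
L ratio = 10^(0.4 |ΔM|) = 10^6.041 = 1.100×10^6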